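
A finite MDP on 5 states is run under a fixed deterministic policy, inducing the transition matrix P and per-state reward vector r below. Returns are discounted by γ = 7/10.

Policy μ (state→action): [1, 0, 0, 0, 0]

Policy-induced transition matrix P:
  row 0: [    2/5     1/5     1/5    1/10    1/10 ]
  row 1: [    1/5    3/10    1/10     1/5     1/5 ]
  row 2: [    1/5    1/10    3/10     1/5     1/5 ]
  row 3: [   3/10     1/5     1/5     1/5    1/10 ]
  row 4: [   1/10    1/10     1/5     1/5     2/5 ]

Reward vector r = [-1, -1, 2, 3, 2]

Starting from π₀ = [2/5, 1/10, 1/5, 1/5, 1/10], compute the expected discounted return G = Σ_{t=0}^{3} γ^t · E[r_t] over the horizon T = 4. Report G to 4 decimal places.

G = 1.9477

t=0: π = [0.4000, 0.1000, 0.2000, 0.2000, 0.1000], E[r] = 0.7000, γ^t·E[r] = 0.700000, running G = 0.700000
t=1: π = [0.2900, 0.1800, 0.2100, 0.1600, 0.1600], E[r] = 0.7500, γ^t·E[r] = 0.525000, running G = 1.225000
t=2: π = [0.2580, 0.1810, 0.2030, 0.1710, 0.1870], E[r] = 0.8540, γ^t·E[r] = 0.418460, running G = 1.643460
t=3: π = [0.2500, 0.1791, 0.2022, 0.1742, 0.1945], E[r] = 0.8869, γ^t·E[r] = 0.304207, running G = 1.947667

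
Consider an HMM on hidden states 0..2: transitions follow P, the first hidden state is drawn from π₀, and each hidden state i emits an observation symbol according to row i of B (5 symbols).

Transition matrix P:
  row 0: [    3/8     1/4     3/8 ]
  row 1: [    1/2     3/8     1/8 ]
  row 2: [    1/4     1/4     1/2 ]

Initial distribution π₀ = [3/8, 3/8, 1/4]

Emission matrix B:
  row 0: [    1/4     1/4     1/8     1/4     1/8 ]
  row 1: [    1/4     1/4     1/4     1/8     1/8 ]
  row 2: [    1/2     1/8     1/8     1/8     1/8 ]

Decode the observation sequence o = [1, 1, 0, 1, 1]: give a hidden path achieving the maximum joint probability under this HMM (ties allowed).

t=0: δ = [9.375e-02, 9.375e-02, 3.125e-02]  (obs o_0=1)
t=1: δ = [1.172e-02, 8.789e-03, 4.395e-03]  ψ = [1, 1, 0]  (obs o_1=1)
t=2: δ = [1.099e-03, 8.240e-04, 2.197e-03]  ψ = [0, 1, 0]  (obs o_2=0)
t=3: δ = [1.373e-04, 1.373e-04, 1.373e-04]  ψ = [2, 2, 2]  (obs o_3=1)
t=4: δ = [1.717e-05, 1.287e-05, 8.583e-06]  ψ = [1, 1, 2]  (obs o_4=1)
backtrack: best end state = 0; path = [1, 0, 2, 1, 0]

path = [1, 0, 2, 1, 0]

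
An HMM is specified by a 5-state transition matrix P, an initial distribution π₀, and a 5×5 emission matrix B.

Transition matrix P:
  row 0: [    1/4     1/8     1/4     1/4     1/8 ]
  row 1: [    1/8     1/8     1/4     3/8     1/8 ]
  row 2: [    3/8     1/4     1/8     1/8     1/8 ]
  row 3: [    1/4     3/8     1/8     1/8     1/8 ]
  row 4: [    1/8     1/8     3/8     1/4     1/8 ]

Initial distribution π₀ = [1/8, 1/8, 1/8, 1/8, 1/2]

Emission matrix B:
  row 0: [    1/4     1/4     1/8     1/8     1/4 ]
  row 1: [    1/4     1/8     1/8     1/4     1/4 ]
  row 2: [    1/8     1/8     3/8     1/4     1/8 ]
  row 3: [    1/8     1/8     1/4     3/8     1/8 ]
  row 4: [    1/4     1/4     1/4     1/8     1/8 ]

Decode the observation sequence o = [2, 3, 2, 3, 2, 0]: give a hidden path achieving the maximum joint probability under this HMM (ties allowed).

t=0: δ = [1.562e-02, 1.562e-02, 4.688e-02, 3.125e-02, 1.250e-01]  (obs o_0=2)
t=1: δ = [2.197e-03, 3.906e-03, 1.172e-02, 1.172e-02, 1.953e-03]  ψ = [2, 4, 4, 4, 4]  (obs o_1=3)
t=2: δ = [5.493e-04, 5.493e-04, 5.493e-04, 3.662e-04, 3.662e-04]  ψ = [2, 3, 2, 1, 2]  (obs o_2=2)
t=3: δ = [2.575e-05, 3.433e-05, 3.433e-05, 7.725e-05, 8.583e-06]  ψ = [2, 2, 0, 1, 0]  (obs o_3=3)
t=4: δ = [2.414e-06, 3.621e-06, 3.621e-06, 3.219e-06, 2.414e-06]  ψ = [3, 3, 3, 1, 3]  (obs o_4=2)
t=5: δ = [3.395e-07, 3.017e-07, 1.132e-07, 1.697e-07, 1.132e-07]  ψ = [2, 3, 1, 1, 1]  (obs o_5=0)
backtrack: best end state = 0; path = [4, 3, 1, 3, 2, 0]

path = [4, 3, 1, 3, 2, 0]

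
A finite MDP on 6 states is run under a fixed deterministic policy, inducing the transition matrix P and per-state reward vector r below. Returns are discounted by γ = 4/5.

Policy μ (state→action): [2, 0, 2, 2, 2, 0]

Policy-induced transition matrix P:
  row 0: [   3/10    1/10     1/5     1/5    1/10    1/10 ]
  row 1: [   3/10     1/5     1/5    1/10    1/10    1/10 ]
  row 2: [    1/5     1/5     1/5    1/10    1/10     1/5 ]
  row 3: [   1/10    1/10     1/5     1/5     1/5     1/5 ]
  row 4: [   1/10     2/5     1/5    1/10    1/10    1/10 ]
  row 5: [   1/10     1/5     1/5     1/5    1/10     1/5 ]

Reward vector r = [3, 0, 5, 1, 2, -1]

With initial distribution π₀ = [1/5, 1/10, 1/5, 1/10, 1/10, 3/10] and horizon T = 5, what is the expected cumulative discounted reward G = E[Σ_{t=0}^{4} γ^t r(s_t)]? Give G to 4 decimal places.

t=0: π = [0.2000, 0.1000, 0.2000, 0.1000, 0.1000, 0.3000], E[r] = 1.6000, γ^t·E[r] = 1.600000, running G = 1.600000
t=1: π = [0.1800, 0.1900, 0.2000, 0.1600, 0.1100, 0.1600], E[r] = 1.7600, γ^t·E[r] = 1.408000, running G = 3.008000
t=2: π = [0.1940, 0.1880, 0.2000, 0.1500, 0.1160, 0.1520], E[r] = 1.8120, γ^t·E[r] = 1.159680, running G = 4.167680
t=3: π = [0.1964, 0.1888, 0.2000, 0.1496, 0.1150, 0.1502], E[r] = 1.8186, γ^t·E[r] = 0.931123, running G = 5.098803
t=4: π = [0.1970, 0.1884, 0.2000, 0.1496, 0.1150, 0.1500], E[r] = 1.8207, γ^t·E[r] = 0.745751, running G = 5.844554

G = 5.8446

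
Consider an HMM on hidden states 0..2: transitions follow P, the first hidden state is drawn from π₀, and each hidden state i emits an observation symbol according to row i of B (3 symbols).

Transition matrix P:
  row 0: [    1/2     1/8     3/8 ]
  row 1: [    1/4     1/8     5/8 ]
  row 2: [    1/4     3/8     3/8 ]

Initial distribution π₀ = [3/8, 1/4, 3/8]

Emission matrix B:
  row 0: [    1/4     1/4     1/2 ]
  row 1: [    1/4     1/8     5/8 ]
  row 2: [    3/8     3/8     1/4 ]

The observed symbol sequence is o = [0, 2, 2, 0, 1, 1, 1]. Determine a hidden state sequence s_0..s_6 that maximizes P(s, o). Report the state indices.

path = [0, 0, 0, 2, 2, 2, 2]

t=0: δ = [9.375e-02, 6.250e-02, 1.406e-01]  (obs o_0=0)
t=1: δ = [2.344e-02, 3.296e-02, 1.318e-02]  ψ = [0, 2, 2]  (obs o_1=2)
t=2: δ = [5.859e-03, 3.090e-03, 5.150e-03]  ψ = [0, 2, 1]  (obs o_2=2)
t=3: δ = [7.324e-04, 4.828e-04, 8.240e-04]  ψ = [0, 2, 0]  (obs o_3=0)
t=4: δ = [9.155e-05, 3.862e-05, 1.159e-04]  ψ = [0, 2, 2]  (obs o_4=1)
t=5: δ = [1.144e-05, 5.431e-06, 1.629e-05]  ψ = [0, 2, 2]  (obs o_5=1)
t=6: δ = [1.431e-06, 7.638e-07, 2.291e-06]  ψ = [0, 2, 2]  (obs o_6=1)
backtrack: best end state = 2; path = [0, 0, 0, 2, 2, 2, 2]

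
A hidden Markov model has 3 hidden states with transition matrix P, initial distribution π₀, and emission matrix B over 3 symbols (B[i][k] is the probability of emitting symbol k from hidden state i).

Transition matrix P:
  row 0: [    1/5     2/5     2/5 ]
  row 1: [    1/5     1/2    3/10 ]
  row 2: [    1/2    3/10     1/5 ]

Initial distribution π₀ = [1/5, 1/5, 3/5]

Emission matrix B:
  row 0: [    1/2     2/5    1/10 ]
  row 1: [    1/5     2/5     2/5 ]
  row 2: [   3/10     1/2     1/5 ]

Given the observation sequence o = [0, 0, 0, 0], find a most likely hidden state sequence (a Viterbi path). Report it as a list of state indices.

t=0: δ = [1.000e-01, 4.000e-02, 1.800e-01]  (obs o_0=0)
t=1: δ = [4.500e-02, 1.080e-02, 1.200e-02]  ψ = [2, 2, 0]  (obs o_1=0)
t=2: δ = [4.500e-03, 3.600e-03, 5.400e-03]  ψ = [0, 0, 0]  (obs o_2=0)
t=3: δ = [1.350e-03, 3.600e-04, 5.400e-04]  ψ = [2, 0, 0]  (obs o_3=0)
backtrack: best end state = 0; path = [2, 0, 2, 0]

path = [2, 0, 2, 0]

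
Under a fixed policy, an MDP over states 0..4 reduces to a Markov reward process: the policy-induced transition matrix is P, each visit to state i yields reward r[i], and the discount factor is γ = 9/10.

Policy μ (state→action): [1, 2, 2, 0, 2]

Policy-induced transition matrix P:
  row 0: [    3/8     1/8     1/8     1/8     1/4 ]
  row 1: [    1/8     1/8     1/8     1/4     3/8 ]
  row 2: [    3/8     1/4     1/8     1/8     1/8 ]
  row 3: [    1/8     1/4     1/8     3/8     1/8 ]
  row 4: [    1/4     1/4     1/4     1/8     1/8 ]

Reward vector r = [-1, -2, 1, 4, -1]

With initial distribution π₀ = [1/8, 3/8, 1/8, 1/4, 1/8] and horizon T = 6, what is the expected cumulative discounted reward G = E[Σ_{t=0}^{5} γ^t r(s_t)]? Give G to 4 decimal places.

t=0: π = [0.1250, 0.3750, 0.1250, 0.2500, 0.1250], E[r] = 0.1250, γ^t·E[r] = 0.125000, running G = 0.125000
t=1: π = [0.2031, 0.1875, 0.1406, 0.2344, 0.2344], E[r] = 0.2656, γ^t·E[r] = 0.239063, running G = 0.364063
t=2: π = [0.2402, 0.2012, 0.1543, 0.2070, 0.1973], E[r] = 0.1426, γ^t·E[r] = 0.115488, running G = 0.479551
t=3: π = [0.2483, 0.1948, 0.1497, 0.2019, 0.2053], E[r] = 0.1140, γ^t·E[r] = 0.083116, running G = 0.562667
t=4: π = [0.2502, 0.1946, 0.1507, 0.1998, 0.2047], E[r] = 0.1059, γ^t·E[r] = 0.069458, running G = 0.632125
t=5: π = [0.2508, 0.1944, 0.1506, 0.1993, 0.2049], E[r] = 0.1032, γ^t·E[r] = 0.060938, running G = 0.693063

G = 0.6931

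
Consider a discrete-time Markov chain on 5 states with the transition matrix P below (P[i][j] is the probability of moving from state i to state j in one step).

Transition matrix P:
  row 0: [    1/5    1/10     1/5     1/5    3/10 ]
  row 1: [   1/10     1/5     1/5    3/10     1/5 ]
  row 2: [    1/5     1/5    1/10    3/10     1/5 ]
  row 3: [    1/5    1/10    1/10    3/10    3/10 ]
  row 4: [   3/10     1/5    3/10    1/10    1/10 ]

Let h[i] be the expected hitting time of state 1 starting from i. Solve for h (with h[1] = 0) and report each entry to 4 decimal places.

h = [7.0513, 0.0000, 6.4744, 7.1154, 6.4103]

First-step conditioning: h[1] = 0; for i ≠ 1, h[i] = 1 + Σ_k P[i][k]·h[k].
  h[0] = 1 + 1/5·h[0] + 1/5·h[2] + 1/5·h[3] + 3/10·h[4]
  h[2] = 1 + 1/5·h[0] + 1/10·h[2] + 3/10·h[3] + 1/5·h[4]
  h[3] = 1 + 1/5·h[0] + 1/10·h[2] + 3/10·h[3] + 3/10·h[4]
  h[4] = 1 + 3/10·h[0] + 3/10·h[2] + 1/10·h[3] + 1/10·h[4]
Solving the 4×4 linear system over states ≠ 1 gives exactly h = [275/39, 0, 505/78, 185/26, 250/39] (h[1] = 0 is the target).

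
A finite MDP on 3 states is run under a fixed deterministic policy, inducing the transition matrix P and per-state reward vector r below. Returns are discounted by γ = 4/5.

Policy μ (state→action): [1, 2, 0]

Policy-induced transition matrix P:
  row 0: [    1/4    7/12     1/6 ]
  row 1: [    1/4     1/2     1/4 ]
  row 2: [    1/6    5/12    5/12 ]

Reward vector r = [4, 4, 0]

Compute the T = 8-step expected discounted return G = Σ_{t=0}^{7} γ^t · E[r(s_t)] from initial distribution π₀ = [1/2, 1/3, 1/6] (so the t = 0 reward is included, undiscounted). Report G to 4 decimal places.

G = 12.6266

t=0: π = [0.5000, 0.3333, 0.1667], E[r] = 3.3333, γ^t·E[r] = 3.333333, running G = 3.333333
t=1: π = [0.2361, 0.5278, 0.2361], E[r] = 3.0556, γ^t·E[r] = 2.444444, running G = 5.777778
t=2: π = [0.2303, 0.5000, 0.2697], E[r] = 2.9213, γ^t·E[r] = 1.869630, running G = 7.647407
t=3: π = [0.2275, 0.4967, 0.2758], E[r] = 2.8970, γ^t·E[r] = 1.483259, running G = 9.130667
t=4: π = [0.2270, 0.4960, 0.2770], E[r] = 2.8920, γ^t·E[r] = 1.184566, running G = 10.315233
t=5: π = [0.2269, 0.4958, 0.2772], E[r] = 2.8910, γ^t·E[r] = 0.947326, running G = 11.262558
t=6: π = [0.2269, 0.4958, 0.2773], E[r] = 2.8908, γ^t·E[r] = 0.757808, running G = 12.020366
t=7: π = [0.2269, 0.4958, 0.2773], E[r] = 2.8908, γ^t·E[r] = 0.606238, running G = 12.626604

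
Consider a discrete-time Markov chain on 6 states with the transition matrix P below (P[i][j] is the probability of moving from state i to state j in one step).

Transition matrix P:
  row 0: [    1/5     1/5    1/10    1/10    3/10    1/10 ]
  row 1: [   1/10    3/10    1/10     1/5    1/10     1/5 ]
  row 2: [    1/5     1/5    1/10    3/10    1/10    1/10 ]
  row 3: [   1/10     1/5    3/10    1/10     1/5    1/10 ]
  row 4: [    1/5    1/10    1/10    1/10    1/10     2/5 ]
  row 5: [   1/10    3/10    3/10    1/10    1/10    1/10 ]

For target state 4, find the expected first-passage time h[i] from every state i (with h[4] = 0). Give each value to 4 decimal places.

First-step conditioning: h[4] = 0; for i ≠ 4, h[i] = 1 + Σ_k P[i][k]·h[k].
  h[0] = 1 + 1/5·h[0] + 1/5·h[1] + 1/10·h[2] + 1/10·h[3] + 1/10·h[5]
  h[1] = 1 + 1/10·h[0] + 3/10·h[1] + 1/10·h[2] + 1/5·h[3] + 1/5·h[5]
  h[2] = 1 + 1/5·h[0] + 1/5·h[1] + 1/10·h[2] + 3/10·h[3] + 1/10·h[5]
  h[3] = 1 + 1/10·h[0] + 1/5·h[1] + 3/10·h[2] + 1/10·h[3] + 1/10·h[5]
  h[5] = 1 + 1/10·h[0] + 3/10·h[1] + 3/10·h[2] + 1/10·h[3] + 1/10·h[5]
Solving the 5×5 linear system over states ≠ 4 gives exactly h = [42720/7753, 54200/7753, 52510/7753, 48950/7753, 0, 54370/7753] (h[4] = 0 is the target).

h = [5.5101, 6.9908, 6.7729, 6.3137, 0.0000, 7.0128]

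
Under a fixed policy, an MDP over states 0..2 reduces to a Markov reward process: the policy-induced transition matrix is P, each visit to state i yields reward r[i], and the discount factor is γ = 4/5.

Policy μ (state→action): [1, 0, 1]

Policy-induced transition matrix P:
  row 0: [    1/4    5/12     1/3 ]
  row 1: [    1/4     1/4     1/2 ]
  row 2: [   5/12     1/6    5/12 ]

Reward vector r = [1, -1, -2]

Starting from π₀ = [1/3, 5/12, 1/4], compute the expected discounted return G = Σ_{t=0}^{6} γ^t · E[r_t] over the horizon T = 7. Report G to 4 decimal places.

t=0: π = [0.3333, 0.4167, 0.2500], E[r] = -0.5833, γ^t·E[r] = -0.583333, running G = -0.583333
t=1: π = [0.2917, 0.2847, 0.4236], E[r] = -0.8403, γ^t·E[r] = -0.672222, running G = -1.255556
t=2: π = [0.3206, 0.2633, 0.4161], E[r] = -0.7749, γ^t·E[r] = -0.495926, running G = -1.751481
t=3: π = [0.3193, 0.2688, 0.4119], E[r] = -0.7732, γ^t·E[r] = -0.395877, running G = -2.147358
t=4: π = [0.3186, 0.2689, 0.4125], E[r] = -0.7752, γ^t·E[r] = -0.317503, running G = -2.464861
t=5: π = [0.3187, 0.2687, 0.4125], E[r] = -0.7750, γ^t·E[r] = -0.253964, running G = -2.718825
t=6: π = [0.3188, 0.2687, 0.4125], E[r] = -0.7750, γ^t·E[r] = -0.203160, running G = -2.921985

G = -2.9220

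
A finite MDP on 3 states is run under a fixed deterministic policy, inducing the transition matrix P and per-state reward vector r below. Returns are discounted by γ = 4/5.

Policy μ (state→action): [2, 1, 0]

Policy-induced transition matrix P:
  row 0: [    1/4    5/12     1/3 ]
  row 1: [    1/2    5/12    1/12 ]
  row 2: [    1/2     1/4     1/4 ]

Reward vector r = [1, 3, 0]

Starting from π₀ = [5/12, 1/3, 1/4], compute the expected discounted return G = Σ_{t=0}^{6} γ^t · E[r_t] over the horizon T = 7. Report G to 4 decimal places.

t=0: π = [0.4167, 0.3333, 0.2500], E[r] = 1.4167, γ^t·E[r] = 1.416667, running G = 1.416667
t=1: π = [0.3958, 0.3750, 0.2292], E[r] = 1.5208, γ^t·E[r] = 1.216667, running G = 2.633333
t=2: π = [0.4010, 0.3785, 0.2205], E[r] = 1.5365, γ^t·E[r] = 0.983333, running G = 3.616667
t=3: π = [0.3997, 0.3799, 0.2203], E[r] = 1.5395, γ^t·E[r] = 0.788222, running G = 4.404889
t=4: π = [0.4001, 0.3799, 0.2200], E[r] = 1.5399, γ^t·E[r] = 0.630741, running G = 5.035630
t=5: π = [0.4000, 0.3800, 0.2200], E[r] = 1.5400, γ^t·E[r] = 0.504623, running G = 5.540253
t=6: π = [0.4000, 0.3800, 0.2200], E[r] = 1.5400, γ^t·E[r] = 0.403701, running G = 5.943954

G = 5.9440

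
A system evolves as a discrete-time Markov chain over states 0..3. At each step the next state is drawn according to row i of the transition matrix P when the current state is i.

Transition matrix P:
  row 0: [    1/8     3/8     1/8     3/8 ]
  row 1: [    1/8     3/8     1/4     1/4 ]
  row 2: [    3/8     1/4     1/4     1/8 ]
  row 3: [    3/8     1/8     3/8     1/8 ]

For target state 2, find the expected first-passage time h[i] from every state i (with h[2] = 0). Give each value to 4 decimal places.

h = [4.3333, 3.8889, 0.0000, 3.5556]

First-step conditioning: h[2] = 0; for i ≠ 2, h[i] = 1 + Σ_k P[i][k]·h[k].
  h[0] = 1 + 1/8·h[0] + 3/8·h[1] + 3/8·h[3]
  h[1] = 1 + 1/8·h[0] + 3/8·h[1] + 1/4·h[3]
  h[3] = 1 + 3/8·h[0] + 1/8·h[1] + 1/8·h[3]
Solving the 3×3 linear system over states ≠ 2 gives exactly h = [13/3, 35/9, 0, 32/9] (h[2] = 0 is the target).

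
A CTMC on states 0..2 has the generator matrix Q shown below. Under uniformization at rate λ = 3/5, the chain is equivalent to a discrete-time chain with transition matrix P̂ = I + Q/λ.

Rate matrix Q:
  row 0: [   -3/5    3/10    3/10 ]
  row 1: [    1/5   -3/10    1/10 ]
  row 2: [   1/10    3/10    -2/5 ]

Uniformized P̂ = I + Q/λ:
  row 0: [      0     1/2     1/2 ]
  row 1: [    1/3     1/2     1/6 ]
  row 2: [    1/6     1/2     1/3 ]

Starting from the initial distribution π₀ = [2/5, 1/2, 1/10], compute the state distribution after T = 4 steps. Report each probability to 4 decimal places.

t=0: π = [0.4000, 0.5000, 0.1000]
t=1: π = [0.1833, 0.5000, 0.3167]
t=2: π = [0.2194, 0.5000, 0.2806]
t=3: π = [0.2134, 0.5000, 0.2866]
t=4: π = [0.2144, 0.5000, 0.2856]

π = [0.2144, 0.5000, 0.2856]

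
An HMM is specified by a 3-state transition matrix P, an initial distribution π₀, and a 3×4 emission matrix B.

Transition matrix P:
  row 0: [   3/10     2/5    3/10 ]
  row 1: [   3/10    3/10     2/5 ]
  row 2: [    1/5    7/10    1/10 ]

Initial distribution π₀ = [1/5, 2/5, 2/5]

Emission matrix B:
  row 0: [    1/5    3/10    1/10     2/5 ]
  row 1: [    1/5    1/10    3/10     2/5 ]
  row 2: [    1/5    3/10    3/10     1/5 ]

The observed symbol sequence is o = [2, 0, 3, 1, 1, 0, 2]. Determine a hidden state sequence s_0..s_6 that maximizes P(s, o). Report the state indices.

t=0: δ = [2.000e-02, 1.200e-01, 1.200e-01]  (obs o_0=2)
t=1: δ = [7.200e-03, 1.680e-02, 9.600e-03]  ψ = [1, 2, 1]  (obs o_1=0)
t=2: δ = [2.016e-03, 2.688e-03, 1.344e-03]  ψ = [1, 2, 1]  (obs o_2=3)
t=3: δ = [2.419e-04, 9.408e-05, 3.226e-04]  ψ = [1, 2, 1]  (obs o_3=1)
t=4: δ = [2.177e-05, 2.258e-05, 2.177e-05]  ψ = [0, 2, 0]  (obs o_4=1)
t=5: δ = [1.355e-06, 3.048e-06, 1.806e-06]  ψ = [1, 2, 1]  (obs o_5=0)
t=6: δ = [9.145e-08, 3.793e-07, 3.658e-07]  ψ = [1, 2, 1]  (obs o_6=2)
backtrack: best end state = 1; path = [1, 2, 1, 2, 1, 2, 1]

path = [1, 2, 1, 2, 1, 2, 1]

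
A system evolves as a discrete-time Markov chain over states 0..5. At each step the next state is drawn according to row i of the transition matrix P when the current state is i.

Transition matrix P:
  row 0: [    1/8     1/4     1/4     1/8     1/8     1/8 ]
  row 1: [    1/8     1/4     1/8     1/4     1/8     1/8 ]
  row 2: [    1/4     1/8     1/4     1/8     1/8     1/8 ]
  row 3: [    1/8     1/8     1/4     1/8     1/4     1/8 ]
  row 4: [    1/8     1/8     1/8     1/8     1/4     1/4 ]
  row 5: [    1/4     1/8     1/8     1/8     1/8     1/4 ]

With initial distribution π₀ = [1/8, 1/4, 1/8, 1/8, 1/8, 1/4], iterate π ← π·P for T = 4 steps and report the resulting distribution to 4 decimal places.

π = [0.1693, 0.1670, 0.1879, 0.1459, 0.1637, 0.1663]

t=0: π = [0.1250, 0.2500, 0.1250, 0.1250, 0.1250, 0.2500]
t=1: π = [0.1719, 0.1719, 0.1719, 0.1563, 0.1563, 0.1719]
t=2: π = [0.1680, 0.1680, 0.1875, 0.1465, 0.1641, 0.1660]
t=3: π = [0.1692, 0.1670, 0.1877, 0.1460, 0.1638, 0.1663]
t=4: π = [0.1693, 0.1670, 0.1879, 0.1459, 0.1637, 0.1663]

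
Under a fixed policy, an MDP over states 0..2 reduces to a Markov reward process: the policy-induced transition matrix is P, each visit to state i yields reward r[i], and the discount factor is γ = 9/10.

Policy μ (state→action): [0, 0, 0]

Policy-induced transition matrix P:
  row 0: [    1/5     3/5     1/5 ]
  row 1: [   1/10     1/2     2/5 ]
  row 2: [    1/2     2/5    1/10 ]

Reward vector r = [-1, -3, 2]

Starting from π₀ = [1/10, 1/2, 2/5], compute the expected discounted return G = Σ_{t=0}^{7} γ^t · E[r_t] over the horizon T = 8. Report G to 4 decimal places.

t=0: π = [0.1000, 0.5000, 0.4000], E[r] = -0.8000, γ^t·E[r] = -0.800000, running G = -0.800000
t=1: π = [0.2700, 0.4700, 0.2600], E[r] = -1.1600, γ^t·E[r] = -1.044000, running G = -1.844000
t=2: π = [0.2310, 0.5010, 0.2680], E[r] = -1.1980, γ^t·E[r] = -0.970380, running G = -2.814380
t=3: π = [0.2303, 0.4963, 0.2734], E[r] = -1.1724, γ^t·E[r] = -0.854680, running G = -3.669060
t=4: π = [0.2324, 0.4957, 0.2719], E[r] = -1.1756, γ^t·E[r] = -0.771324, running G = -4.440384
t=5: π = [0.2320, 0.4960, 0.2719], E[r] = -1.1763, γ^t·E[r] = -0.694567, running G = -5.134951
t=6: π = [0.2320, 0.4960, 0.2720], E[r] = -1.1760, γ^t·E[r] = -0.624958, running G = -5.759909
t=7: π = [0.2320, 0.4960, 0.2720], E[r] = -1.1760, γ^t·E[r] = -0.562474, running G = -6.322383

G = -6.3224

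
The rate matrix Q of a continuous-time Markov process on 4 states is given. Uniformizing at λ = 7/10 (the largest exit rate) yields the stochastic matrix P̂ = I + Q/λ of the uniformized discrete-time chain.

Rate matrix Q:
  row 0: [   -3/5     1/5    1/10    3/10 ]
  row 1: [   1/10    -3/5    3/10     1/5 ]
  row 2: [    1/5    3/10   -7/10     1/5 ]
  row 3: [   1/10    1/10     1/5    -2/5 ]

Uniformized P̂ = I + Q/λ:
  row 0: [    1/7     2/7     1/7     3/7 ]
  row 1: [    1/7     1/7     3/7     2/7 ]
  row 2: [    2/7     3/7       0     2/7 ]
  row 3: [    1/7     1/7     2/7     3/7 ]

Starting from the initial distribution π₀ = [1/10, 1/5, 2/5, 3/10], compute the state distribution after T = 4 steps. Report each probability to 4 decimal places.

t=0: π = [0.1000, 0.2000, 0.4000, 0.3000]
t=1: π = [0.2000, 0.2714, 0.1857, 0.3429]
t=2: π = [0.1694, 0.2245, 0.2429, 0.3633]
t=3: π = [0.1776, 0.2364, 0.2242, 0.3618]
t=4: π = [0.1749, 0.2323, 0.2301, 0.3628]

π = [0.1749, 0.2323, 0.2301, 0.3628]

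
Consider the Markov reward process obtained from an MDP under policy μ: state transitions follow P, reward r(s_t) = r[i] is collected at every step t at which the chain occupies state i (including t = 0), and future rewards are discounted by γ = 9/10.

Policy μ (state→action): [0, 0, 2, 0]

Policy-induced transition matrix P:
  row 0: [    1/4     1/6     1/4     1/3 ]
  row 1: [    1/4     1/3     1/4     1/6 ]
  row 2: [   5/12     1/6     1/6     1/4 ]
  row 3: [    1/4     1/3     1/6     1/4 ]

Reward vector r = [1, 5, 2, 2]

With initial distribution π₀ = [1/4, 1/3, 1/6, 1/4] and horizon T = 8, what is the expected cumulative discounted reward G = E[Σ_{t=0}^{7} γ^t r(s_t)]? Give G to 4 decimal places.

G = 14.3740

t=0: π = [0.2500, 0.3333, 0.1667, 0.2500], E[r] = 2.7500, γ^t·E[r] = 2.750000, running G = 2.750000
t=1: π = [0.2778, 0.2639, 0.2153, 0.2431], E[r] = 2.5139, γ^t·E[r] = 2.262500, running G = 5.012500
t=2: π = [0.2859, 0.2512, 0.2118, 0.2512], E[r] = 2.4676, γ^t·E[r] = 1.998750, running G = 7.011250
t=3: π = [0.2853, 0.2504, 0.2114, 0.2529], E[r] = 2.4659, γ^t·E[r] = 1.797609, running G = 8.808859
t=4: π = [0.2852, 0.2505, 0.2113, 0.2529], E[r] = 2.4664, γ^t·E[r] = 1.618207, running G = 10.427066
t=5: π = [0.2852, 0.2506, 0.2113, 0.2529], E[r] = 2.4665, γ^t·E[r] = 1.456450, running G = 11.883516
t=6: π = [0.2852, 0.2506, 0.2113, 0.2529], E[r] = 2.4665, γ^t·E[r] = 1.310807, running G = 13.194323
t=7: π = [0.2852, 0.2506, 0.2113, 0.2529], E[r] = 2.4665, γ^t·E[r] = 1.179726, running G = 14.374048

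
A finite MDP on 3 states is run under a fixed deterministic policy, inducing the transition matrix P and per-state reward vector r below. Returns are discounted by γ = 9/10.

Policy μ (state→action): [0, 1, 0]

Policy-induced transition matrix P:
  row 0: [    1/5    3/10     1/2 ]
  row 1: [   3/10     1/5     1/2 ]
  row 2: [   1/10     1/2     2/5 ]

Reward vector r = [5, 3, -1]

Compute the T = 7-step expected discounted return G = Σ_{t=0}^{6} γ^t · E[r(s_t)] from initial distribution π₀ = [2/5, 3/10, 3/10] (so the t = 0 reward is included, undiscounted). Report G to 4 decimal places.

G = 9.1481

t=0: π = [0.4000, 0.3000, 0.3000], E[r] = 2.6000, γ^t·E[r] = 2.600000, running G = 2.600000
t=1: π = [0.2000, 0.3300, 0.4700], E[r] = 1.5200, γ^t·E[r] = 1.368000, running G = 3.968000
t=2: π = [0.1860, 0.3610, 0.4530], E[r] = 1.5600, γ^t·E[r] = 1.263600, running G = 5.231600
t=3: π = [0.1908, 0.3545, 0.4547], E[r] = 1.5628, γ^t·E[r] = 1.139281, running G = 6.370881
t=4: π = [0.1900, 0.3555, 0.4545], E[r] = 1.5618, γ^t·E[r] = 1.024723, running G = 7.395604
t=5: π = [0.1901, 0.3554, 0.4545], E[r] = 1.5620, γ^t·E[r] = 0.922348, running G = 8.317952
t=6: π = [0.1901, 0.3554, 0.4545], E[r] = 1.5620, γ^t·E[r] = 0.830101, running G = 9.148053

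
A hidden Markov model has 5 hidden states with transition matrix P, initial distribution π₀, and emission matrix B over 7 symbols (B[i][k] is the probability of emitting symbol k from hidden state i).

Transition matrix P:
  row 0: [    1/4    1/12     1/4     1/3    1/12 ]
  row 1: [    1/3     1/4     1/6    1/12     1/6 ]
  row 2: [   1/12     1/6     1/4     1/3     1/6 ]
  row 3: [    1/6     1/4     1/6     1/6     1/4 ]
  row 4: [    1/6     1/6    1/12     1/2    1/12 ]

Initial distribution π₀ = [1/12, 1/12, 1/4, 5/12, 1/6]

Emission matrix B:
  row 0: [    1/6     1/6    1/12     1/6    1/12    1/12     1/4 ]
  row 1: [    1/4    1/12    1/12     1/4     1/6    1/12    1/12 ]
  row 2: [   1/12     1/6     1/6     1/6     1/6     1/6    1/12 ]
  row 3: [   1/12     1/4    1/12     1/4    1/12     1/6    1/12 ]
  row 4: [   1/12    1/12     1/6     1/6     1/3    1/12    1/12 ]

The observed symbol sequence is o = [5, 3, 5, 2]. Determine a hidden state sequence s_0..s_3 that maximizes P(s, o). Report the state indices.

t=0: δ = [6.944e-03, 6.944e-03, 4.167e-02, 6.944e-02, 1.389e-02]  (obs o_0=5)
t=1: δ = [1.929e-03, 4.340e-03, 1.929e-03, 3.472e-03, 2.894e-03]  ψ = [3, 3, 3, 2, 3]  (obs o_1=3)
t=2: δ = [1.206e-04, 9.042e-05, 1.206e-04, 2.411e-04, 7.234e-05]  ψ = [1, 1, 1, 4, 3]  (obs o_2=5)
t=3: δ = [3.349e-06, 5.023e-06, 6.698e-06, 3.349e-06, 1.005e-05]  ψ = [3, 3, 3, 0, 3]  (obs o_3=2)
backtrack: best end state = 4; path = [3, 4, 3, 4]

path = [3, 4, 3, 4]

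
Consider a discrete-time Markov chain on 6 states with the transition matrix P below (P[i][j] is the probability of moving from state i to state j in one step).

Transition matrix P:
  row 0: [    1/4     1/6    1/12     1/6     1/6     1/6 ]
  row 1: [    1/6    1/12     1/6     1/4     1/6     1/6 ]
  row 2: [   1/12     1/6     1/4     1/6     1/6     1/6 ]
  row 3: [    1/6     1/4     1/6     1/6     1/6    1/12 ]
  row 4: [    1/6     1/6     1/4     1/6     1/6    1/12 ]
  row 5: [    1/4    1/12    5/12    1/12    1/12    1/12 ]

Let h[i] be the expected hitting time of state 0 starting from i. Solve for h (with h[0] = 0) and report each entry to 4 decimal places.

h = [0.0000, 6.3257, 6.8982, 6.3538, 6.4015, 5.9611]

First-step conditioning: h[0] = 0; for i ≠ 0, h[i] = 1 + Σ_k P[i][k]·h[k].
  h[1] = 1 + 1/12·h[1] + 1/6·h[2] + 1/4·h[3] + 1/6·h[4] + 1/6·h[5]
  h[2] = 1 + 1/6·h[1] + 1/4·h[2] + 1/6·h[3] + 1/6·h[4] + 1/6·h[5]
  h[3] = 1 + 1/4·h[1] + 1/6·h[2] + 1/6·h[3] + 1/6·h[4] + 1/12·h[5]
  h[4] = 1 + 1/6·h[1] + 1/4·h[2] + 1/6·h[3] + 1/6·h[4] + 1/12·h[5]
  h[5] = 1 + 1/12·h[1] + 5/12·h[2] + 1/12·h[3] + 1/12·h[4] + 1/12·h[5]
Solving the 5×5 linear system over states ≠ 0 gives exactly h = [0, 262524/41501, 286284/41501, 263688/41501, 265668/41501, 247392/41501] (h[0] = 0 is the target).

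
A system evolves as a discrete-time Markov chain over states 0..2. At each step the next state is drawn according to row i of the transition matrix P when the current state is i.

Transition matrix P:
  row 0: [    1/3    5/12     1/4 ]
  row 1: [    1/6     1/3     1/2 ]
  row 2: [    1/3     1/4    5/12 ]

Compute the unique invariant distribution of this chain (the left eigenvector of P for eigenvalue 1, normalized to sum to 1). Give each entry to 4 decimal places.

π = [0.2794, 0.3235, 0.3971]

Balance equations π_j = Σ_i π_i·P[i][j]:
  π_0 = 1/3·π_0 + 1/6·π_1 + 1/3·π_2
  π_1 = 5/12·π_0 + 1/3·π_1 + 1/4·π_2
  normalize: π_0 + π_1 + π_2 = 1
Solving the linear system gives exactly π = [19/68, 11/34, 27/68].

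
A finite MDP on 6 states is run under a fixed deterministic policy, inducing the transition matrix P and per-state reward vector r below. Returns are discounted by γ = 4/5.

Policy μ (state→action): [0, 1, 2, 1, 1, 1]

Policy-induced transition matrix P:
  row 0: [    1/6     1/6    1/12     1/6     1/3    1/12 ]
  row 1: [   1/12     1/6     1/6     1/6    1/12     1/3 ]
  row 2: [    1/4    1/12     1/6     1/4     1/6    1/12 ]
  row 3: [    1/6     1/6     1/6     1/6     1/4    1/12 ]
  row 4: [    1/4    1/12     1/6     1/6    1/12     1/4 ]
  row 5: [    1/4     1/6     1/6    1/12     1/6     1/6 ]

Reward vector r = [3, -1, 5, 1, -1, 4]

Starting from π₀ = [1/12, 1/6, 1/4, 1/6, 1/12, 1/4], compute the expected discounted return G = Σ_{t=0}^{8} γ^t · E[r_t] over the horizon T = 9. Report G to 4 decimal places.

G = 8.5595

t=0: π = [0.0833, 0.1667, 0.2500, 0.1667, 0.0833, 0.2500], E[r] = 2.4167, γ^t·E[r] = 2.416667, running G = 2.416667
t=1: π = [0.2014, 0.1389, 0.1597, 0.1667, 0.1736, 0.1597], E[r] = 1.8958, γ^t·E[r] = 1.516667, running G = 3.933333
t=2: π = [0.1962, 0.1389, 0.1499, 0.1667, 0.1881, 0.1603], E[r] = 1.8189, γ^t·E[r] = 1.164074, running G = 5.097407
t=3: π = [0.1966, 0.1385, 0.1503, 0.1658, 0.1860, 0.1628], E[r] = 1.8338, γ^t·E[r] = 0.938889, running G = 6.036296
t=4: π = [0.1967, 0.1386, 0.1503, 0.1656, 0.1862, 0.1625], E[r] = 1.8324, γ^t·E[r] = 0.750563, running G = 6.786859
t=5: π = [0.1967, 0.1386, 0.1503, 0.1656, 0.1862, 0.1626], E[r] = 1.8326, γ^t·E[r] = 0.600502, running G = 7.387361
t=6: π = [0.1967, 0.1386, 0.1503, 0.1656, 0.1862, 0.1626], E[r] = 1.8326, γ^t·E[r] = 0.480399, running G = 7.867760
t=7: π = [0.1967, 0.1386, 0.1503, 0.1656, 0.1862, 0.1626], E[r] = 1.8326, γ^t·E[r] = 0.384320, running G = 8.252080
t=8: π = [0.1967, 0.1386, 0.1503, 0.1656, 0.1862, 0.1626], E[r] = 1.8326, γ^t·E[r] = 0.307456, running G = 8.559536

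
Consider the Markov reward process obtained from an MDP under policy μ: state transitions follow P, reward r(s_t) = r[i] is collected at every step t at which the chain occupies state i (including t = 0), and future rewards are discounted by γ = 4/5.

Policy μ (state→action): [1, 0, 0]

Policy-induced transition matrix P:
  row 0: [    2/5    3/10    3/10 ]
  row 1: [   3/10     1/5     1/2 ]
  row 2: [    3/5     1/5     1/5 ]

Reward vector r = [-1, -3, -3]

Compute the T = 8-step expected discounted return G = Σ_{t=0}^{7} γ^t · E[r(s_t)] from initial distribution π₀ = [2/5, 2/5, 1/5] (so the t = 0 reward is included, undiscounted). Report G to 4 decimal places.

t=0: π = [0.4000, 0.4000, 0.2000], E[r] = -2.2000, γ^t·E[r] = -2.200000, running G = -2.200000
t=1: π = [0.4000, 0.2400, 0.3600], E[r] = -2.2000, γ^t·E[r] = -1.760000, running G = -3.960000
t=2: π = [0.4480, 0.2400, 0.3120], E[r] = -2.1040, γ^t·E[r] = -1.346560, running G = -5.306560
t=3: π = [0.4384, 0.2448, 0.3168], E[r] = -2.1232, γ^t·E[r] = -1.087078, running G = -6.393638
t=4: π = [0.4389, 0.2438, 0.3173], E[r] = -2.1222, γ^t·E[r] = -0.869270, running G = -7.262908
t=5: π = [0.4391, 0.2439, 0.3170], E[r] = -2.1219, γ^t·E[r] = -0.695290, running G = -7.958198
t=6: π = [0.4390, 0.2439, 0.3171], E[r] = -2.1220, γ^t·E[r] = -0.556260, running G = -8.514457
t=7: π = [0.4390, 0.2439, 0.3171], E[r] = -2.1220, γ^t·E[r] = -0.445006, running G = -8.959463

G = -8.9595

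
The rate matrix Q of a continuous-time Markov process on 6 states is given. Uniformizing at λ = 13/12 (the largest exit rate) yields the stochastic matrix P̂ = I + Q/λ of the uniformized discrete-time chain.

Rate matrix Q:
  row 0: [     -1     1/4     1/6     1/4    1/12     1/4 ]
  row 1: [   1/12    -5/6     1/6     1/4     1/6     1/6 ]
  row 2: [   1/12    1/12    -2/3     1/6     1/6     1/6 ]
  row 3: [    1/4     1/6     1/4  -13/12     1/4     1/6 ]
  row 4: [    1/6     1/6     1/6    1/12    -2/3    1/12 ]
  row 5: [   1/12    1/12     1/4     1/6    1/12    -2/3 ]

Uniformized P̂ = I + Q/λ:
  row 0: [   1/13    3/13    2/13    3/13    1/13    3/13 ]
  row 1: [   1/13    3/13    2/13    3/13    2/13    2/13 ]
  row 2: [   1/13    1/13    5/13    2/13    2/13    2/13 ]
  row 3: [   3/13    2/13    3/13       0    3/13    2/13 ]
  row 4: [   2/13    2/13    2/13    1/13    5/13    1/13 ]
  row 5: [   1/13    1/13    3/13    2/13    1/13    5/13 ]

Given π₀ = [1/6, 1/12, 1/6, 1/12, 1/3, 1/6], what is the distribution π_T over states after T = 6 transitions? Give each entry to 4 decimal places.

t=0: π = [0.1667, 0.0833, 0.1667, 0.0833, 0.3333, 0.1667]
t=1: π = [0.1154, 0.1474, 0.2115, 0.1346, 0.2115, 0.1795]
t=2: π = [0.1139, 0.1440, 0.2268, 0.1371, 0.1903, 0.1879]
t=3: π = [0.1127, 0.1418, 0.2312, 0.1380, 0.1851, 0.1913]
t=4: π = [0.1124, 0.1409, 0.2325, 0.1380, 0.1838, 0.1924]
t=5: π = [0.1123, 0.1406, 0.2329, 0.1380, 0.1834, 0.1928]
t=6: π = [0.1123, 0.1406, 0.2330, 0.1380, 0.1833, 0.1929]

π = [0.1123, 0.1406, 0.2330, 0.1380, 0.1833, 0.1929]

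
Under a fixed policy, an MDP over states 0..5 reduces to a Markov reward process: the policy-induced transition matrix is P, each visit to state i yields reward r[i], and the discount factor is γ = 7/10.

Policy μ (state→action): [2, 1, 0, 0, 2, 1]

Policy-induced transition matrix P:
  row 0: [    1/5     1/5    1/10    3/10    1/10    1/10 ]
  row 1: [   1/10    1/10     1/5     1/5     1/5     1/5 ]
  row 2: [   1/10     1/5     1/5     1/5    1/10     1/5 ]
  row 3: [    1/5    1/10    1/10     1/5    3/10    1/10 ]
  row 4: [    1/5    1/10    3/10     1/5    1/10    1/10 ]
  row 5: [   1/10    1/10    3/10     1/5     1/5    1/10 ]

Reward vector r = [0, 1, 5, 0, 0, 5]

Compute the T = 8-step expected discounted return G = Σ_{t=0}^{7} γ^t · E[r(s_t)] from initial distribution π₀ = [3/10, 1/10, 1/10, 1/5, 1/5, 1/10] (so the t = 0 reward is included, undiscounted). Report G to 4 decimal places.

t=0: π = [0.3000, 0.1000, 0.1000, 0.2000, 0.2000, 0.1000], E[r] = 1.1000, γ^t·E[r] = 1.100000, running G = 1.100000
t=1: π = [0.1700, 0.1400, 0.1800, 0.2300, 0.1600, 0.1200], E[r] = 1.6400, γ^t·E[r] = 1.148000, running G = 2.248000
t=2: π = [0.1560, 0.1350, 0.1880, 0.2170, 0.1720, 0.1320], E[r] = 1.7350, γ^t·E[r] = 0.850150, running G = 3.098150
t=3: π = [0.1545, 0.1344, 0.1931, 0.2156, 0.1701, 0.1323], E[r] = 1.7614, γ^t·E[r] = 0.604160, running G = 3.702310
t=4: π = [0.1540, 0.1348, 0.1932, 0.2155, 0.1698, 0.1328], E[r] = 1.7647, γ^t·E[r] = 0.423695, running G = 4.126005
t=5: π = [0.1539, 0.1347, 0.1933, 0.2154, 0.1698, 0.1328], E[r] = 1.7653, γ^t·E[r] = 0.296686, running G = 4.422691
t=6: π = [0.1539, 0.1347, 0.1933, 0.2154, 0.1698, 0.1328], E[r] = 1.7654, γ^t·E[r] = 0.207697, running G = 4.630388
t=7: π = [0.1539, 0.1347, 0.1933, 0.2154, 0.1698, 0.1328], E[r] = 1.7654, γ^t·E[r] = 0.145390, running G = 4.775778

G = 4.7758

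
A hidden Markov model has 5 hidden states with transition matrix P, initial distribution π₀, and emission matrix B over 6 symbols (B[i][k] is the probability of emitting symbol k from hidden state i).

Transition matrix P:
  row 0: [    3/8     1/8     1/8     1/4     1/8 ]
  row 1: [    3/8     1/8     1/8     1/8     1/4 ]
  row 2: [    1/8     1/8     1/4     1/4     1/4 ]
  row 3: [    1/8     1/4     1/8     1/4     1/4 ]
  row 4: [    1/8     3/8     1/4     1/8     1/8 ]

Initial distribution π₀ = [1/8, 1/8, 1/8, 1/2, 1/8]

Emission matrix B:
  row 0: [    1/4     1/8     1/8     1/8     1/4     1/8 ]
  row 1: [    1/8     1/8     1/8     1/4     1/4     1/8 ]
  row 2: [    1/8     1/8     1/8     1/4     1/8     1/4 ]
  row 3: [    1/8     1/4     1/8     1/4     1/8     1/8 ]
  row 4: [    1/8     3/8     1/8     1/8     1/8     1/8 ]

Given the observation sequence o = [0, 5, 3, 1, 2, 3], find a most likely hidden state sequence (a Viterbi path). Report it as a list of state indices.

t=0: δ = [3.125e-02, 1.562e-02, 1.562e-02, 6.250e-02, 1.562e-02]  (obs o_0=0)
t=1: δ = [1.465e-03, 1.953e-03, 1.953e-03, 1.953e-03, 1.953e-03]  ψ = [0, 3, 3, 3, 3]  (obs o_1=5)
t=2: δ = [9.155e-05, 1.831e-04, 1.221e-04, 1.221e-04, 6.104e-05]  ψ = [1, 4, 2, 2, 1]  (obs o_2=3)
t=3: δ = [8.583e-06, 3.815e-06, 3.815e-06, 7.629e-06, 1.717e-05]  ψ = [1, 3, 2, 2, 1]  (obs o_3=1)
t=4: δ = [4.023e-07, 8.047e-07, 5.364e-07, 2.682e-07, 2.682e-07]  ψ = [0, 4, 4, 0, 4]  (obs o_4=2)
t=5: δ = [3.772e-08, 2.515e-08, 3.353e-08, 3.353e-08, 2.515e-08]  ψ = [1, 1, 2, 2, 1]  (obs o_5=3)
backtrack: best end state = 0; path = [3, 4, 1, 4, 1, 0]

path = [3, 4, 1, 4, 1, 0]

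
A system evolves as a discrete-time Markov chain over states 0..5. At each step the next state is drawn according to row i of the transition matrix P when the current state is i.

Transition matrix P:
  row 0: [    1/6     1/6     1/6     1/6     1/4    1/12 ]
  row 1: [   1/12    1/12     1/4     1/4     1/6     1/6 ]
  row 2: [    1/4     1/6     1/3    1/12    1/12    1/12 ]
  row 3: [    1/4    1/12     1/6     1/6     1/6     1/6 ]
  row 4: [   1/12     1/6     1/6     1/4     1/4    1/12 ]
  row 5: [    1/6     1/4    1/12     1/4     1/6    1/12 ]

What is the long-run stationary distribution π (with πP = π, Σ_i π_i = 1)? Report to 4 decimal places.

Balance equations π_j = Σ_i π_i·P[i][j]:
  π_0 = 1/6·π_0 + 1/12·π_1 + 1/4·π_2 + 1/4·π_3 + 1/12·π_4 + 1/6·π_5
  π_1 = 1/6·π_0 + 1/12·π_1 + 1/6·π_2 + 1/12·π_3 + 1/6·π_4 + 1/4·π_5
  π_2 = 1/6·π_0 + 1/4·π_1 + 1/3·π_2 + 1/6·π_3 + 1/6·π_4 + 1/12·π_5
  π_3 = 1/6·π_0 + 1/4·π_1 + 1/12·π_2 + 1/6·π_3 + 1/4·π_4 + 1/4·π_5
  π_4 = 1/4·π_0 + 1/6·π_1 + 1/12·π_2 + 1/6·π_3 + 1/4·π_4 + 1/6·π_5
  normalize: π_0 + π_1 + π_2 + π_3 + π_4 + π_5 = 1
Solving the linear system gives exactly π = [19281/112159, 16608/112159, 45691/224318, 20885/112159, 40137/224318, 12471/112159].

π = [0.1719, 0.1481, 0.2037, 0.1862, 0.1789, 0.1112]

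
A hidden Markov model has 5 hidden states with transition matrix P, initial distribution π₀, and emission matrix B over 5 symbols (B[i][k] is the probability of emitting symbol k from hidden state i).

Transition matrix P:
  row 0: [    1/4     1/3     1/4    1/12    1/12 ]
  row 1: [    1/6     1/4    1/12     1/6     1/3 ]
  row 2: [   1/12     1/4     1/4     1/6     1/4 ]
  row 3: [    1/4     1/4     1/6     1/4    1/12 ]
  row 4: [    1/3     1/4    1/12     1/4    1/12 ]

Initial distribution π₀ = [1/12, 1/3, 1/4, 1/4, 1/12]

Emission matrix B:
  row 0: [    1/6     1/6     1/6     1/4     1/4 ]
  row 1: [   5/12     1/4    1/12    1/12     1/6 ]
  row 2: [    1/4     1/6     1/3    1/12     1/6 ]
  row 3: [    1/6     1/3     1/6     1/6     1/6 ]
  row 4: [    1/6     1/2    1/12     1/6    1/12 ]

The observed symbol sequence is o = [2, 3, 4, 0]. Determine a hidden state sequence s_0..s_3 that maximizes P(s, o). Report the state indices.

t=0: δ = [1.389e-02, 2.778e-02, 8.333e-02, 4.167e-02, 6.944e-03]  (obs o_0=2)
t=1: δ = [2.604e-03, 1.736e-03, 1.736e-03, 2.315e-03, 3.472e-03]  ψ = [3, 2, 2, 2, 2]  (obs o_1=3)
t=2: δ = [2.894e-04, 1.447e-04, 1.085e-04, 1.447e-04, 4.823e-05]  ψ = [4, 0, 0, 4, 1]  (obs o_2=4)
t=3: δ = [1.206e-05, 4.019e-05, 1.808e-05, 6.028e-06, 8.038e-06]  ψ = [0, 0, 0, 3, 1]  (obs o_3=0)
backtrack: best end state = 1; path = [2, 4, 0, 1]

path = [2, 4, 0, 1]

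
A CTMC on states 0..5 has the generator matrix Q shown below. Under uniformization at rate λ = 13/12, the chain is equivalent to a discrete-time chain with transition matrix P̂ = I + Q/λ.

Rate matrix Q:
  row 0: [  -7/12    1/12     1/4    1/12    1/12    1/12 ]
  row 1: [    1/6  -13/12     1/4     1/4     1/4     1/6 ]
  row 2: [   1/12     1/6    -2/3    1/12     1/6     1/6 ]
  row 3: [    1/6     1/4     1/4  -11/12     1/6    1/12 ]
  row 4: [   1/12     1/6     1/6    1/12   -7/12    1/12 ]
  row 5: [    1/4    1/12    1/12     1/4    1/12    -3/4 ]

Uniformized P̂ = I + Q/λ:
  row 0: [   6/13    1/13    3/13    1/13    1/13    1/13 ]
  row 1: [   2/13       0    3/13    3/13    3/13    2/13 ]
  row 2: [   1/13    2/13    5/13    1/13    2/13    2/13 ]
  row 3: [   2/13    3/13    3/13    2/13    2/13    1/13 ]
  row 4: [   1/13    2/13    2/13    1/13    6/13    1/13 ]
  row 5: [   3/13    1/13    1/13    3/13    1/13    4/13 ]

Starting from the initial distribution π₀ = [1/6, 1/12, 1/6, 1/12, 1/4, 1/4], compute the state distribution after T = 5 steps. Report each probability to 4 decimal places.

π = [0.1898, 0.1201, 0.2301, 0.1258, 0.1994, 0.1350]

t=0: π = [0.1667, 0.0833, 0.1667, 0.0833, 0.2500, 0.2500]
t=1: π = [0.1923, 0.1154, 0.1987, 0.1346, 0.2051, 0.1538]
t=2: π = [0.1938, 0.1198, 0.2219, 0.1287, 0.1992, 0.1366]
t=3: π = [0.1916, 0.1199, 0.2286, 0.1263, 0.1989, 0.1347]
t=4: π = [0.1903, 0.1200, 0.2299, 0.1258, 0.1992, 0.1348]
t=5: π = [0.1898, 0.1201, 0.2301, 0.1258, 0.1994, 0.1350]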